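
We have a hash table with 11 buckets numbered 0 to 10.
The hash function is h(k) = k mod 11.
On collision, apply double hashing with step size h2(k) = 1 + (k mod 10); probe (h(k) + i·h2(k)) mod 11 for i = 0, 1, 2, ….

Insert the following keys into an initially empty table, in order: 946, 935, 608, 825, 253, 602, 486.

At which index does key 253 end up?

4

946 hashes to 0; slot 0 is free => place at 0.
935 hashes to 0, h2=6; 0 taken => place at 6.
608 hashes to 3; slot 3 is free => place at 3.
825 hashes to 0, h2=6; 0,6 taken => place at 1.
253 hashes to 0, h2=4; 0 taken => place at 4.
602 hashes to 8; slot 8 is free => place at 8.
486 hashes to 2; slot 2 is free => place at 2.
Table: [946, 825, 486, 608, 253, ∅, 935, ∅, 602, ∅, ∅]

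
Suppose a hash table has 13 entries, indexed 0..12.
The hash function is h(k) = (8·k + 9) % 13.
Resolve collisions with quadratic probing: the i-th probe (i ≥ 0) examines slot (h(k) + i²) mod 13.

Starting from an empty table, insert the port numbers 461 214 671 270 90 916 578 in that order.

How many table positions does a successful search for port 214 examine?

2

461 hashes to 5; slot 5 is free → place at 5.
214 hashes to 5; 5 taken → place at 6.
671 hashes to 8; slot 8 is free → place at 8.
270 hashes to 11; slot 11 is free → place at 11.
90 hashes to 1; slot 1 is free → place at 1.
916 hashes to 5; 5,6 taken → place at 9.
578 hashes to 5; 5,6,9,1,8 taken → place at 4.
Table: [—, 90, —, —, 578, 461, 214, —, 671, 916, —, 270, —]
Lookup 214: h=5, probe 5,6 → found at 6.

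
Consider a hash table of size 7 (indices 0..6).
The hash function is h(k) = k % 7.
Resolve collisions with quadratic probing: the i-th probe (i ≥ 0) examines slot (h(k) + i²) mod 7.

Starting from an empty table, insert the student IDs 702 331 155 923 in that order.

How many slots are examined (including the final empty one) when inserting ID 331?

2

Insert 702: h=2, slot 2 empty => index 2.
Insert 331: h=2, slot 2 occupied => index 3.
Insert 155: h=1, slot 1 empty => index 1.
Insert 923: h=6, slot 6 empty => index 6.
Table: [., 155, 702, 331, ., ., 923]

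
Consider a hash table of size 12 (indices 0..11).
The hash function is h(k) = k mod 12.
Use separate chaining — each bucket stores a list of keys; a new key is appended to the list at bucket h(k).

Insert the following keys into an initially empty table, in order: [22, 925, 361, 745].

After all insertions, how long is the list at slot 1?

Insert 22: h=10, bucket 10 empty -> new chain.
Insert 925: h=1, bucket 1 empty -> new chain.
Insert 361: h=1, bucket 1 nonempty -> append to chain.
Insert 745: h=1, bucket 1 nonempty -> append to chain.
Final buckets:
0: ∅
1: 925 -> 361 -> 745
2: ∅
3: ∅
4: ∅
5: ∅
6: ∅
7: ∅
8: ∅
9: ∅
10: 22
11: ∅

3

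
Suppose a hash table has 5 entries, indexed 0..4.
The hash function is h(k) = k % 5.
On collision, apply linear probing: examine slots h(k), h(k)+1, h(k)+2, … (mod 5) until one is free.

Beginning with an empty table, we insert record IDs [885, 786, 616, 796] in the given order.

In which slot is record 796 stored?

885: h=0 -> slot 0
786: h=1 -> slot 1
616: h=1, probe 1,2 -> slot 2
796: h=1, probe 1,2,3 -> slot 3
Table: [885, 786, 616, 796, -]

3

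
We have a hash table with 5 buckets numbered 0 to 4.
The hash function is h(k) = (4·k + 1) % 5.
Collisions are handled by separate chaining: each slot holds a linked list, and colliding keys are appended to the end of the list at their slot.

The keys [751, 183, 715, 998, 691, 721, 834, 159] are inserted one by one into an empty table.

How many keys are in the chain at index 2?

751 -> bucket 0
183 -> bucket 3
715 -> bucket 1
998 -> bucket 3 (collision)
691 -> bucket 0 (collision)
721 -> bucket 0 (collision)
834 -> bucket 2
159 -> bucket 2 (collision)
Final buckets:
0: 751 -> 691 -> 721
1: 715
2: 834 -> 159
3: 183 -> 998
4: -

2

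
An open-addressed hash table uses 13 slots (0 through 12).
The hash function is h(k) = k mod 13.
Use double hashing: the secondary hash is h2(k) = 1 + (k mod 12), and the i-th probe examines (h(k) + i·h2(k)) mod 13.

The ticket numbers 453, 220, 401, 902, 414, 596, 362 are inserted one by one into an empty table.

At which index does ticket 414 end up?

453: h=11 -> slot 11
220: h=12 -> slot 12
401: h=11, h2=6, probe 11,4 -> slot 4
902: h=5 -> slot 5
414: h=11, h2=7, probe 11,5,12,6 -> slot 6
596: h=11, h2=9, probe 11,7 -> slot 7
362: h=11, h2=3, probe 11,1 -> slot 1
Table: [—, 362, —, —, 401, 902, 414, 596, —, —, —, 453, 220]

6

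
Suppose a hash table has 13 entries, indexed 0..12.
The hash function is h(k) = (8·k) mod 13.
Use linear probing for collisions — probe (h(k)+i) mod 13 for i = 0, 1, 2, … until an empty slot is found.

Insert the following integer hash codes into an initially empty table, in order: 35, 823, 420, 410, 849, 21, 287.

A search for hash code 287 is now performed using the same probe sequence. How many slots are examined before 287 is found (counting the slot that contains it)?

35 hashes to 7; slot 7 is free => place at 7.
823 hashes to 6; slot 6 is free => place at 6.
420 hashes to 6; 6,7 taken => place at 8.
410 hashes to 4; slot 4 is free => place at 4.
849 hashes to 6; 6,7,8 taken => place at 9.
21 hashes to 12; slot 12 is free => place at 12.
287 hashes to 8; 8,9 taken => place at 10.
Table: [-, -, -, -, 410, -, 823, 35, 420, 849, 287, -, 21]
Lookup 287: h=8, probe 8,9,10 → found at 10.

3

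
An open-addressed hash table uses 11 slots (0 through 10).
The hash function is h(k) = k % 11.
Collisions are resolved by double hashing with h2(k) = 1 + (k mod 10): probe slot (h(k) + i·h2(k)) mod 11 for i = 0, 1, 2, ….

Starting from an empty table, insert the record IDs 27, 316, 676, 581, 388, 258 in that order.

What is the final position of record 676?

Insert 27: h=5, slot 5 empty → index 5.
Insert 316: h=8, slot 8 empty → index 8.
Insert 676: h=5, h2=7, slot 5 occupied → index 1.
Insert 581: h=9, slot 9 empty → index 9.
Insert 388: h=3, slot 3 empty → index 3.
Insert 258: h=5, h2=9, slots 5,3,1 occupied → index 10.
Table: [∅, 676, ∅, 388, ∅, 27, ∅, ∅, 316, 581, 258]

1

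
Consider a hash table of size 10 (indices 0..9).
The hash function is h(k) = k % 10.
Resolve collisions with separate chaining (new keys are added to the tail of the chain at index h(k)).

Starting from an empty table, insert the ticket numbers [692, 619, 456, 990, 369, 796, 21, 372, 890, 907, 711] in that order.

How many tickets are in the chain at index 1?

2

692 -> bucket 2
619 -> bucket 9
456 -> bucket 6
990 -> bucket 0
369 -> bucket 9 (collision)
796 -> bucket 6 (collision)
21 -> bucket 1
372 -> bucket 2 (collision)
890 -> bucket 0 (collision)
907 -> bucket 7
711 -> bucket 1 (collision)
Final buckets:
0: 990 -> 890
1: 21 -> 711
2: 692 -> 372
3: .
4: .
5: .
6: 456 -> 796
7: 907
8: .
9: 619 -> 369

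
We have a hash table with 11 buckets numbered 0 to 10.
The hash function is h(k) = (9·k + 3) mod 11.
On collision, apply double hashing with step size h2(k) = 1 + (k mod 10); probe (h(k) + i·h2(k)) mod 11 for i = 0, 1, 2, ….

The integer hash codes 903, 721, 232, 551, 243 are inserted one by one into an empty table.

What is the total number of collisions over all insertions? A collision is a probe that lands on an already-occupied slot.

3

903 hashes to 1; slot 1 is free → place at 1.
721 hashes to 2; slot 2 is free → place at 2.
232 hashes to 1, h2=3; 1 taken → place at 4.
551 hashes to 1, h2=2; 1 taken → place at 3.
243 hashes to 1, h2=4; 1 taken → place at 5.
Table: [—, 903, 721, 551, 232, 243, —, —, —, —, —]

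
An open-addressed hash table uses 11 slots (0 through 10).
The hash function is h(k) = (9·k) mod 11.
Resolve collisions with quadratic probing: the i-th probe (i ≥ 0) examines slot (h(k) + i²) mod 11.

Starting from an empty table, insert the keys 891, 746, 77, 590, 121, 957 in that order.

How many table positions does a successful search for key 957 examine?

5

891 hashes to 0; slot 0 is free -> place at 0.
746 hashes to 4; slot 4 is free -> place at 4.
77 hashes to 0; 0 taken -> place at 1.
590 hashes to 8; slot 8 is free -> place at 8.
121 hashes to 0; 0,1,4 taken -> place at 9.
957 hashes to 0; 0,1,4,9 taken -> place at 5.
Table: [891, 77, —, —, 746, 957, —, —, 590, 121, —]
Lookup 957: h=0, probe 0,1,4,9,5 → found at 5.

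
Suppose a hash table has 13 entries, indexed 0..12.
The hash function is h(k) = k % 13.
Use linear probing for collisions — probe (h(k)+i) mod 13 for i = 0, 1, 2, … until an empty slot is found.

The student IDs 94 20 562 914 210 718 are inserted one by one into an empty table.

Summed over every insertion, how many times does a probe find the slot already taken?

5

94: h=3 -> slot 3
20: h=7 -> slot 7
562: h=3, probe 3,4 -> slot 4
914: h=4, probe 4,5 -> slot 5
210: h=2 -> slot 2
718: h=3, probe 3,4,5,6 -> slot 6
Table: [—, —, 210, 94, 562, 914, 718, 20, —, —, —, —, —]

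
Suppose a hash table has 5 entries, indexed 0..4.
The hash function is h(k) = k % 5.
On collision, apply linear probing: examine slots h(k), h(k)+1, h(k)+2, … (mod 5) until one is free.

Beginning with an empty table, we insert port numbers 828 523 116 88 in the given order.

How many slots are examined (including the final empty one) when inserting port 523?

2

Insert 828: h=3, slot 3 empty -> index 3.
Insert 523: h=3, slot 3 occupied -> index 4.
Insert 116: h=1, slot 1 empty -> index 1.
Insert 88: h=3, slots 3,4 occupied -> index 0.
Table: [88, 116, —, 828, 523]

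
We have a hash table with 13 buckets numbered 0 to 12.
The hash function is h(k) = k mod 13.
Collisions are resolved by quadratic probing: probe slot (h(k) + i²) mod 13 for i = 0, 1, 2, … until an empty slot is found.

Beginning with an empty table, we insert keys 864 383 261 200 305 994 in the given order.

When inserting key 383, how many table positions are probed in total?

Insert 864: h=6, slot 6 empty => index 6.
Insert 383: h=6, slot 6 occupied => index 7.
Insert 261: h=1, slot 1 empty => index 1.
Insert 200: h=5, slot 5 empty => index 5.
Insert 305: h=6, slots 6,7 occupied => index 10.
Insert 994: h=6, slots 6,7,10 occupied => index 2.
Table: [—, 261, 994, —, —, 200, 864, 383, —, —, 305, —, —]

2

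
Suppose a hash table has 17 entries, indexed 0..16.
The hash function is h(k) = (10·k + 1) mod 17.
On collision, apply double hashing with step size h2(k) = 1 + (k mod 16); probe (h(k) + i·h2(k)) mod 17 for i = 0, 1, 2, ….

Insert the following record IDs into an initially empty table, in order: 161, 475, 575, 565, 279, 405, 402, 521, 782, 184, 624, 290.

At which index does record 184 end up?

161 hashes to 13; slot 13 is free => place at 13.
475 hashes to 8; slot 8 is free => place at 8.
575 hashes to 5; slot 5 is free => place at 5.
565 hashes to 7; slot 7 is free => place at 7.
279 hashes to 3; slot 3 is free => place at 3.
405 hashes to 5, h2=6; 5 taken => place at 11.
402 hashes to 9; slot 9 is free => place at 9.
521 hashes to 9, h2=10; 9 taken => place at 2.
782 hashes to 1; slot 1 is free => place at 1.
184 hashes to 5, h2=9; 5 taken => place at 14.
624 hashes to 2, h2=1; 2,3 taken => place at 4.
290 hashes to 11, h2=3; 11,14 taken => place at 0.
Table: [290, 782, 521, 279, 624, 575, —, 565, 475, 402, —, 405, —, 161, 184, —, —]

14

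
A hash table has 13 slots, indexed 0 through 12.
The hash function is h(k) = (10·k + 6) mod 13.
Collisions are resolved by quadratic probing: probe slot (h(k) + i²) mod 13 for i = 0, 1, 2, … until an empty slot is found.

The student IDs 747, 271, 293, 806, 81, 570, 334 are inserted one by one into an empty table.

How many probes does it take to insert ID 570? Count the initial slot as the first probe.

2

747: h=1 => slot 1
271: h=12 => slot 12
293: h=11 => slot 11
806: h=6 => slot 6
81: h=10 => slot 10
570: h=12, probe 12,0 => slot 0
334: h=5 => slot 5
Table: [570, 747, ., ., ., 334, 806, ., ., ., 81, 293, 271]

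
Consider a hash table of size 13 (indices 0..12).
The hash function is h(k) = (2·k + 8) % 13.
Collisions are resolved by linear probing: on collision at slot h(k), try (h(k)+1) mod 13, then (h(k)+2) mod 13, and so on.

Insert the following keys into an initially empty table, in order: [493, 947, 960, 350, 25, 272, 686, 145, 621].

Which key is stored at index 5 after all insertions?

960

Insert 493: h=6, slot 6 empty -> index 6.
Insert 947: h=4, slot 4 empty -> index 4.
Insert 960: h=4, slot 4 occupied -> index 5.
Insert 350: h=6, slot 6 occupied -> index 7.
Insert 25: h=6, slots 6,7 occupied -> index 8.
Insert 272: h=6, slots 6,7,8 occupied -> index 9.
Insert 686: h=2, slot 2 empty -> index 2.
Insert 145: h=12, slot 12 empty -> index 12.
Insert 621: h=2, slot 2 occupied -> index 3.
Table: [∅, ∅, 686, 621, 947, 960, 493, 350, 25, 272, ∅, ∅, 145]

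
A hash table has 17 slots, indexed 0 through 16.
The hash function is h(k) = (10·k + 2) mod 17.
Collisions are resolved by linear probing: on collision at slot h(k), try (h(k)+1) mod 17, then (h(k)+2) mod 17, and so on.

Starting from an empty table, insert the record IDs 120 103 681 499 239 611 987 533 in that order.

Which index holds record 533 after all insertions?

120 hashes to 12; slot 12 is free -> place at 12.
103 hashes to 12; 12 taken -> place at 13.
681 hashes to 12; 12,13 taken -> place at 14.
499 hashes to 11; slot 11 is free -> place at 11.
239 hashes to 12; 12,13,14 taken -> place at 15.
611 hashes to 9; slot 9 is free -> place at 9.
987 hashes to 12; 12,13,14,15 taken -> place at 16.
533 hashes to 11; 11,12,13,14,15,16 taken -> place at 0.
Table: [533, ., ., ., ., ., ., ., ., 611, ., 499, 120, 103, 681, 239, 987]

0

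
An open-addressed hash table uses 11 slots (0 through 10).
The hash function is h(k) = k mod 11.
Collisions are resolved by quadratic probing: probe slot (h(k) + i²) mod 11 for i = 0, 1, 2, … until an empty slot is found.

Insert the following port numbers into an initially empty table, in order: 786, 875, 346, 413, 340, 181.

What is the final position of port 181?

786: h=5 => slot 5
875: h=6 => slot 6
346: h=5, probe 5,6,9 => slot 9
413: h=6, probe 6,7 => slot 7
340: h=10 => slot 10
181: h=5, probe 5,6,9,3 => slot 3
Table: [., ., ., 181, ., 786, 875, 413, ., 346, 340]

3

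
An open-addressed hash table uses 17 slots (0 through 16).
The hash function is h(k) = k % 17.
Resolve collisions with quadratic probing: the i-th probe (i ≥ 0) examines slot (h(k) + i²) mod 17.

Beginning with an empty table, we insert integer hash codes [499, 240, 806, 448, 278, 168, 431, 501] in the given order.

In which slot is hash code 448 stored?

Insert 499: h=6, slot 6 empty => index 6.
Insert 240: h=2, slot 2 empty => index 2.
Insert 806: h=7, slot 7 empty => index 7.
Insert 448: h=6, slots 6,7 occupied => index 10.
Insert 278: h=6, slots 6,7,10 occupied => index 15.
Insert 168: h=15, slot 15 occupied => index 16.
Insert 431: h=6, slots 6,7,10,15 occupied => index 5.
Insert 501: h=8, slot 8 empty => index 8.
Table: [_, _, 240, _, _, 431, 499, 806, 501, _, 448, _, _, _, _, 278, 168]

10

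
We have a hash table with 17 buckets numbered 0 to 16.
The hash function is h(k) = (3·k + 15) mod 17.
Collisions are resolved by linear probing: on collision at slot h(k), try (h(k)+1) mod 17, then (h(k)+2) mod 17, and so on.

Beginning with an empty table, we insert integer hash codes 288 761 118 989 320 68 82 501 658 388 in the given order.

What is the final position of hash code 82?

288 hashes to 12; slot 12 is free => place at 12.
761 hashes to 3; slot 3 is free => place at 3.
118 hashes to 12; 12 taken => place at 13.
989 hashes to 7; slot 7 is free => place at 7.
320 hashes to 6; slot 6 is free => place at 6.
68 hashes to 15; slot 15 is free => place at 15.
82 hashes to 6; 6,7 taken => place at 8.
501 hashes to 5; slot 5 is free => place at 5.
658 hashes to 0; slot 0 is free => place at 0.
388 hashes to 6; 6,7,8 taken => place at 9.
Table: [658, ., ., 761, ., 501, 320, 989, 82, 388, ., ., 288, 118, ., 68, .]

8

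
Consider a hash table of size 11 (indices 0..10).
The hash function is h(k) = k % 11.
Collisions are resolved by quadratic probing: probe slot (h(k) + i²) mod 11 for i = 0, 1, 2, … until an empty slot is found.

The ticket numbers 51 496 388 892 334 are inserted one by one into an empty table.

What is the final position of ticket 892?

Insert 51: h=7, slot 7 empty => index 7.
Insert 496: h=1, slot 1 empty => index 1.
Insert 388: h=3, slot 3 empty => index 3.
Insert 892: h=1, slot 1 occupied => index 2.
Insert 334: h=4, slot 4 empty => index 4.
Table: [-, 496, 892, 388, 334, -, -, 51, -, -, -]

2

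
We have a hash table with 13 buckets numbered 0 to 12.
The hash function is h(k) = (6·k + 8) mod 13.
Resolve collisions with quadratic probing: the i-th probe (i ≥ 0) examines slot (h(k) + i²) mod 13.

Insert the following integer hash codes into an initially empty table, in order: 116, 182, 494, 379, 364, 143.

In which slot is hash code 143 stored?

116: h=2 → slot 2
182: h=8 → slot 8
494: h=8, probe 8,9 → slot 9
379: h=7 → slot 7
364: h=8, probe 8,9,12 → slot 12
143: h=8, probe 8,9,12,4 → slot 4
Table: [_, _, 116, _, 143, _, _, 379, 182, 494, _, _, 364]

4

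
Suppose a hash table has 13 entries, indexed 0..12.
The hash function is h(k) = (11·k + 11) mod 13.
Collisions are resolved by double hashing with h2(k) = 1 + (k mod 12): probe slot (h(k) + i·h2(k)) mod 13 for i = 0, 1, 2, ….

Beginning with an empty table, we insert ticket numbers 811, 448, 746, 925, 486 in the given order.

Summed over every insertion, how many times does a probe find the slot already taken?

2

811 hashes to 1; slot 1 is free -> place at 1.
448 hashes to 12; slot 12 is free -> place at 12.
746 hashes to 1, h2=3; 1 taken -> place at 4.
925 hashes to 7; slot 7 is free -> place at 7.
486 hashes to 1, h2=7; 1 taken -> place at 8.
Table: [—, 811, —, —, 746, —, —, 925, 486, —, —, —, 448]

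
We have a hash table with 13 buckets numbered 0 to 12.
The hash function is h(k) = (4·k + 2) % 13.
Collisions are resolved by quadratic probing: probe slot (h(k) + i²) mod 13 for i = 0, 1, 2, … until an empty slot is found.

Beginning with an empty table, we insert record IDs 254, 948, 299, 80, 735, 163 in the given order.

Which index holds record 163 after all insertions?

Insert 254: h=4, slot 4 empty -> index 4.
Insert 948: h=11, slot 11 empty -> index 11.
Insert 299: h=2, slot 2 empty -> index 2.
Insert 80: h=10, slot 10 empty -> index 10.
Insert 735: h=4, slot 4 occupied -> index 5.
Insert 163: h=4, slots 4,5 occupied -> index 8.
Table: [-, -, 299, -, 254, 735, -, -, 163, -, 80, 948, -]

8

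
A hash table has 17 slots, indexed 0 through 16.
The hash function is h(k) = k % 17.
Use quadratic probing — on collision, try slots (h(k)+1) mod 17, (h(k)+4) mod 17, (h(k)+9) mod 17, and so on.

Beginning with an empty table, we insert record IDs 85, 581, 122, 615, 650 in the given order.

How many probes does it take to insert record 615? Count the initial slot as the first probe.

Insert 85: h=0, slot 0 empty → index 0.
Insert 581: h=3, slot 3 empty → index 3.
Insert 122: h=3, slot 3 occupied → index 4.
Insert 615: h=3, slots 3,4 occupied → index 7.
Insert 650: h=4, slot 4 occupied → index 5.
Table: [85, _, _, 581, 122, 650, _, 615, _, _, _, _, _, _, _, _, _]

3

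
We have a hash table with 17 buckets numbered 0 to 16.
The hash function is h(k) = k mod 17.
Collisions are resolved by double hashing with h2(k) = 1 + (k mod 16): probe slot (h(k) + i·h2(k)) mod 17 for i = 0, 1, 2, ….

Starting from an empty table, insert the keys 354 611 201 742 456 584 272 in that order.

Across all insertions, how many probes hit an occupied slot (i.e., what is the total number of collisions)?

354: h=14 -> slot 14
611: h=16 -> slot 16
201: h=14, h2=10, probe 14,7 -> slot 7
742: h=11 -> slot 11
456: h=14, h2=9, probe 14,6 -> slot 6
584: h=6, h2=9, probe 6,15 -> slot 15
272: h=0 -> slot 0
Table: [272, ∅, ∅, ∅, ∅, ∅, 456, 201, ∅, ∅, ∅, 742, ∅, ∅, 354, 584, 611]

3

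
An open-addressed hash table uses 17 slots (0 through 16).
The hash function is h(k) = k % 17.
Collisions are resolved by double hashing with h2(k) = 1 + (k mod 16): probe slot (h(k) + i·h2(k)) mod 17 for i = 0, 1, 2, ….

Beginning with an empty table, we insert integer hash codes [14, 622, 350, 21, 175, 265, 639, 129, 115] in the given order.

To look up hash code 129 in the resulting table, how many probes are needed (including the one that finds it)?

2

Insert 14: h=14, slot 14 empty -> index 14.
Insert 622: h=10, slot 10 empty -> index 10.
Insert 350: h=10, h2=15, slot 10 occupied -> index 8.
Insert 21: h=4, slot 4 empty -> index 4.
Insert 175: h=5, slot 5 empty -> index 5.
Insert 265: h=10, h2=10, slot 10 occupied -> index 3.
Insert 639: h=10, h2=16, slot 10 occupied -> index 9.
Insert 129: h=10, h2=2, slot 10 occupied -> index 12.
Insert 115: h=13, slot 13 empty -> index 13.
Table: [—, —, —, 265, 21, 175, —, —, 350, 639, 622, —, 129, 115, 14, —, —]
Lookup 129: h=10, h2=2, probe 10,12 → found at 12.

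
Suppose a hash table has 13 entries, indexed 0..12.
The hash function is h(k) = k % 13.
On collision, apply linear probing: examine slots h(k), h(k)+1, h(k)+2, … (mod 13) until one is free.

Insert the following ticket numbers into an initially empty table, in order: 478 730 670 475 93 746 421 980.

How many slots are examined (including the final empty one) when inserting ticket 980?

478 hashes to 10; slot 10 is free → place at 10.
730 hashes to 2; slot 2 is free → place at 2.
670 hashes to 7; slot 7 is free → place at 7.
475 hashes to 7; 7 taken → place at 8.
93 hashes to 2; 2 taken → place at 3.
746 hashes to 5; slot 5 is free → place at 5.
421 hashes to 5; 5 taken → place at 6.
980 hashes to 5; 5,6,7,8 taken → place at 9.
Table: [., ., 730, 93, ., 746, 421, 670, 475, 980, 478, ., .]

5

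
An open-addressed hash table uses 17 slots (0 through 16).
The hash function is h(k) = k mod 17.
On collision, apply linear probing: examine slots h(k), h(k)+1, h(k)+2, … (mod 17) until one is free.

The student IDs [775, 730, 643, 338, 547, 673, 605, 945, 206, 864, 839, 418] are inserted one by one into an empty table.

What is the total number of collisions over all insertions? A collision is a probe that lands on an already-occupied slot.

775 hashes to 10; slot 10 is free -> place at 10.
730 hashes to 16; slot 16 is free -> place at 16.
643 hashes to 14; slot 14 is free -> place at 14.
338 hashes to 15; slot 15 is free -> place at 15.
547 hashes to 3; slot 3 is free -> place at 3.
673 hashes to 10; 10 taken -> place at 11.
605 hashes to 10; 10,11 taken -> place at 12.
945 hashes to 10; 10,11,12 taken -> place at 13.
206 hashes to 2; slot 2 is free -> place at 2.
864 hashes to 14; 14,15,16 taken -> place at 0.
839 hashes to 6; slot 6 is free -> place at 6.
418 hashes to 10; 10,11,12,13,14,15,16,0 taken -> place at 1.
Table: [864, 418, 206, 547, _, _, 839, _, _, _, 775, 673, 605, 945, 643, 338, 730]

17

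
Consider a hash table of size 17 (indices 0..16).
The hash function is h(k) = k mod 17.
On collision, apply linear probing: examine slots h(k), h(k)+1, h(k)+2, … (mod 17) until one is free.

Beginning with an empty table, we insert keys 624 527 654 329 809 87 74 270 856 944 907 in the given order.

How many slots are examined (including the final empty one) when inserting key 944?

Insert 624: h=12, slot 12 empty -> index 12.
Insert 527: h=0, slot 0 empty -> index 0.
Insert 654: h=8, slot 8 empty -> index 8.
Insert 329: h=6, slot 6 empty -> index 6.
Insert 809: h=10, slot 10 empty -> index 10.
Insert 87: h=2, slot 2 empty -> index 2.
Insert 74: h=6, slot 6 occupied -> index 7.
Insert 270: h=15, slot 15 empty -> index 15.
Insert 856: h=6, slots 6,7,8 occupied -> index 9.
Insert 944: h=9, slots 9,10 occupied -> index 11.
Insert 907: h=6, slots 6,7,8,9,10,11,12 occupied -> index 13.
Table: [527, ., 87, ., ., ., 329, 74, 654, 856, 809, 944, 624, 907, ., 270, .]

3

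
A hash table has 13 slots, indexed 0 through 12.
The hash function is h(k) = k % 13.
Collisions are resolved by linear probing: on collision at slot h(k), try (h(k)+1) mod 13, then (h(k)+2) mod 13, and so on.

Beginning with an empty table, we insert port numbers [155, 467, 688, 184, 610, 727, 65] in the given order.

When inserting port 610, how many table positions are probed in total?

155 hashes to 12; slot 12 is free => place at 12.
467 hashes to 12; 12 taken => place at 0.
688 hashes to 12; 12,0 taken => place at 1.
184 hashes to 2; slot 2 is free => place at 2.
610 hashes to 12; 12,0,1,2 taken => place at 3.
727 hashes to 12; 12,0,1,2,3 taken => place at 4.
65 hashes to 0; 0,1,2,3,4 taken => place at 5.
Table: [467, 688, 184, 610, 727, 65, —, —, —, —, —, —, 155]

5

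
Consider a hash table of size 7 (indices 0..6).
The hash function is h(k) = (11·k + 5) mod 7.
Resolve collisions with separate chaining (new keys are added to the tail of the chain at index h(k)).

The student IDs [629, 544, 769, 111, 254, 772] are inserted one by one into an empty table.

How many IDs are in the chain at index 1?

3

629 -> bucket 1
544 -> bucket 4
769 -> bucket 1 (collision)
111 -> bucket 1 (collision)
254 -> bucket 6
772 -> bucket 6 (collision)
Final buckets:
0: -
1: 629 -> 769 -> 111
2: -
3: -
4: 544
5: -
6: 254 -> 772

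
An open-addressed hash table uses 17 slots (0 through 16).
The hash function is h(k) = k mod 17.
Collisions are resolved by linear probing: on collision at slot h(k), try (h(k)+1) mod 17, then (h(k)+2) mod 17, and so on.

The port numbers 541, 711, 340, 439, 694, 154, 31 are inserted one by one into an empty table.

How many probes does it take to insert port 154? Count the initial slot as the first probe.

2

541: h=14 -> slot 14
711: h=14, probe 14,15 -> slot 15
340: h=0 -> slot 0
439: h=14, probe 14,15,16 -> slot 16
694: h=14, probe 14,15,16,0,1 -> slot 1
154: h=1, probe 1,2 -> slot 2
31: h=14, probe 14,15,16,0,1,2,3 -> slot 3
Table: [340, 694, 154, 31, -, -, -, -, -, -, -, -, -, -, 541, 711, 439]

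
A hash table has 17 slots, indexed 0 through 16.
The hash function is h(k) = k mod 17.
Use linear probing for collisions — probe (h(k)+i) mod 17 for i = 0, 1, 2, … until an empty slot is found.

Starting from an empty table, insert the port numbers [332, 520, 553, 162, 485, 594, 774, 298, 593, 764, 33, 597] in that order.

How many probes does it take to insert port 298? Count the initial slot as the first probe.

Insert 332: h=9, slot 9 empty => index 9.
Insert 520: h=10, slot 10 empty => index 10.
Insert 553: h=9, slots 9,10 occupied => index 11.
Insert 162: h=9, slots 9,10,11 occupied => index 12.
Insert 485: h=9, slots 9,10,11,12 occupied => index 13.
Insert 594: h=16, slot 16 empty => index 16.
Insert 774: h=9, slots 9,10,11,12,13 occupied => index 14.
Insert 298: h=9, slots 9,10,11,12,13,14 occupied => index 15.
Insert 593: h=15, slots 15,16 occupied => index 0.
Insert 764: h=16, slots 16,0 occupied => index 1.
Insert 33: h=16, slots 16,0,1 occupied => index 2.
Insert 597: h=2, slot 2 occupied => index 3.
Table: [593, 764, 33, 597, ∅, ∅, ∅, ∅, ∅, 332, 520, 553, 162, 485, 774, 298, 594]

7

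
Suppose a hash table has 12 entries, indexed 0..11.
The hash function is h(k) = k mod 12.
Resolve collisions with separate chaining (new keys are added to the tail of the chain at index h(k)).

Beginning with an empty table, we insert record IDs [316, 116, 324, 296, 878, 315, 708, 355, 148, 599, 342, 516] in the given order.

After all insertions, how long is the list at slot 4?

Insert 316: h=4, bucket 4 empty -> new chain.
Insert 116: h=8, bucket 8 empty -> new chain.
Insert 324: h=0, bucket 0 empty -> new chain.
Insert 296: h=8, bucket 8 nonempty -> append to chain.
Insert 878: h=2, bucket 2 empty -> new chain.
Insert 315: h=3, bucket 3 empty -> new chain.
Insert 708: h=0, bucket 0 nonempty -> append to chain.
Insert 355: h=7, bucket 7 empty -> new chain.
Insert 148: h=4, bucket 4 nonempty -> append to chain.
Insert 599: h=11, bucket 11 empty -> new chain.
Insert 342: h=6, bucket 6 empty -> new chain.
Insert 516: h=0, bucket 0 nonempty -> append to chain.
Final buckets:
0: 324 -> 708 -> 516
1: _
2: 878
3: 315
4: 316 -> 148
5: _
6: 342
7: 355
8: 116 -> 296
9: _
10: _
11: 599

2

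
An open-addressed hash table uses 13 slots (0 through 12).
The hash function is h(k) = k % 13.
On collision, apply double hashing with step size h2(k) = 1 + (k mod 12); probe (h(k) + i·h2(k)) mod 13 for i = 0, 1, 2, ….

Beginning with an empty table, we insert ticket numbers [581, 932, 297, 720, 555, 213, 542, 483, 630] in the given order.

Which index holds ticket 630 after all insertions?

Insert 581: h=9, slot 9 empty => index 9.
Insert 932: h=9, h2=9, slot 9 occupied => index 5.
Insert 297: h=11, slot 11 empty => index 11.
Insert 720: h=5, h2=1, slot 5 occupied => index 6.
Insert 555: h=9, h2=4, slot 9 occupied => index 0.
Insert 213: h=5, h2=10, slot 5 occupied => index 2.
Insert 542: h=9, h2=3, slot 9 occupied => index 12.
Insert 483: h=2, h2=4, slots 2,6 occupied => index 10.
Insert 630: h=6, h2=7, slots 6,0 occupied => index 7.
Table: [555, —, 213, —, —, 932, 720, 630, —, 581, 483, 297, 542]

7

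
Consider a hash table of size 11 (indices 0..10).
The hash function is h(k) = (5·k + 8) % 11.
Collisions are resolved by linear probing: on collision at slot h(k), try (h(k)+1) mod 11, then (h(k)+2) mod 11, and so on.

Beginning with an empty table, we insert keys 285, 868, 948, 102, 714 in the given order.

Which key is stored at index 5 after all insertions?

714

285: h=3 → slot 3
868: h=3, probe 3,4 → slot 4
948: h=7 → slot 7
102: h=1 → slot 1
714: h=3, probe 3,4,5 → slot 5
Table: [-, 102, -, 285, 868, 714, -, 948, -, -, -]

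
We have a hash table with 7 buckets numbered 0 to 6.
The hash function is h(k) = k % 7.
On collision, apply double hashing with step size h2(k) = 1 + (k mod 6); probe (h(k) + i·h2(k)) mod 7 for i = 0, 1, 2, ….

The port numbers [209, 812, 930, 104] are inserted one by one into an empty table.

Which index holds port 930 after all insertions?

1

Insert 209: h=6, slot 6 empty -> index 6.
Insert 812: h=0, slot 0 empty -> index 0.
Insert 930: h=6, h2=1, slots 6,0 occupied -> index 1.
Insert 104: h=6, h2=3, slot 6 occupied -> index 2.
Table: [812, 930, 104, _, _, _, 209]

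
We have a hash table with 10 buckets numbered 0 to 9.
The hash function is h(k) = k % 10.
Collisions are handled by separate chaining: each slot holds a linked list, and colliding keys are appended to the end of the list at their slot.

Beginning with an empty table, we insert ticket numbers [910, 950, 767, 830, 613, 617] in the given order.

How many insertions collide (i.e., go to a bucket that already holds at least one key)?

3

910 -> bucket 0
950 -> bucket 0 (collision)
767 -> bucket 7
830 -> bucket 0 (collision)
613 -> bucket 3
617 -> bucket 7 (collision)
Final buckets:
0: 910 -> 950 -> 830
1: —
2: —
3: 613
4: —
5: —
6: —
7: 767 -> 617
8: —
9: —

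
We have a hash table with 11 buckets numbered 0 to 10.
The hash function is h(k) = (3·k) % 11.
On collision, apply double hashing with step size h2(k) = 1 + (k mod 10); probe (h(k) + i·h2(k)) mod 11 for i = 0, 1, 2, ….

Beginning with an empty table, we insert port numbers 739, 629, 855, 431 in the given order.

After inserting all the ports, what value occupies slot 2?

855

739: h=6 -> slot 6
629: h=6, h2=10, probe 6,5 -> slot 5
855: h=2 -> slot 2
431: h=6, h2=2, probe 6,8 -> slot 8
Table: [_, _, 855, _, _, 629, 739, _, 431, _, _]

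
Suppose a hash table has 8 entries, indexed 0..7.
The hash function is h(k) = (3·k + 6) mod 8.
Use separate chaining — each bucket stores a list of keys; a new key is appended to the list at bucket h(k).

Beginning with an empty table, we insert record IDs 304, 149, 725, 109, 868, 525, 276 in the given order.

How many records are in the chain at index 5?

4

304 -> bucket 6
149 -> bucket 5
725 -> bucket 5 (collision)
109 -> bucket 5 (collision)
868 -> bucket 2
525 -> bucket 5 (collision)
276 -> bucket 2 (collision)
Final buckets:
0: —
1: —
2: 868 -> 276
3: —
4: —
5: 149 -> 725 -> 109 -> 525
6: 304
7: —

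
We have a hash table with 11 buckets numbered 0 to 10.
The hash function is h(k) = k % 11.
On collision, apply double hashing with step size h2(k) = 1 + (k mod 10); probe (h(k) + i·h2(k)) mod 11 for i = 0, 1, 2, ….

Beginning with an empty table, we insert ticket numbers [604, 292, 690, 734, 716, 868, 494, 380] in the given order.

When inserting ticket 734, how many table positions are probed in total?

2

604 hashes to 10; slot 10 is free -> place at 10.
292 hashes to 6; slot 6 is free -> place at 6.
690 hashes to 8; slot 8 is free -> place at 8.
734 hashes to 8, h2=5; 8 taken -> place at 2.
716 hashes to 1; slot 1 is free -> place at 1.
868 hashes to 10, h2=9; 10,8,6 taken -> place at 4.
494 hashes to 10, h2=5; 10,4 taken -> place at 9.
380 hashes to 6, h2=1; 6 taken -> place at 7.
Table: [∅, 716, 734, ∅, 868, ∅, 292, 380, 690, 494, 604]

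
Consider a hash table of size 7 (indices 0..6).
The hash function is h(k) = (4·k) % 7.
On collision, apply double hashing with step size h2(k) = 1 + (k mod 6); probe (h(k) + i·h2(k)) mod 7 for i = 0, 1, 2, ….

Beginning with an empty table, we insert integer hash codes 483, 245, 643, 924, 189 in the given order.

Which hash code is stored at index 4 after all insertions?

483 hashes to 0; slot 0 is free -> place at 0.
245 hashes to 0, h2=6; 0 taken -> place at 6.
643 hashes to 3; slot 3 is free -> place at 3.
924 hashes to 0, h2=1; 0 taken -> place at 1.
189 hashes to 0, h2=4; 0 taken -> place at 4.
Table: [483, 924, ∅, 643, 189, ∅, 245]

189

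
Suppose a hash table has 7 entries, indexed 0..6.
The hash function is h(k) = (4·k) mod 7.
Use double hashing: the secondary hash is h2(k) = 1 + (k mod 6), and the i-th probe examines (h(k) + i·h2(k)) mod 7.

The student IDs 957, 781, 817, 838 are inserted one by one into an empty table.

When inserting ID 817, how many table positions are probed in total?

957 hashes to 6; slot 6 is free => place at 6.
781 hashes to 2; slot 2 is free => place at 2.
817 hashes to 6, h2=2; 6 taken => place at 1.
838 hashes to 6, h2=5; 6 taken => place at 4.
Table: [∅, 817, 781, ∅, 838, ∅, 957]

2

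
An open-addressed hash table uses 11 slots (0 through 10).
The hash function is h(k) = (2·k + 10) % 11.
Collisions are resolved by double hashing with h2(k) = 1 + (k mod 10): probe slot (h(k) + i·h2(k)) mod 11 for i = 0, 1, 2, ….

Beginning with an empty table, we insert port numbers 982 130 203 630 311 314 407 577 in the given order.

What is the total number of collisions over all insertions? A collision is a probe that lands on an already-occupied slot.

11

Insert 982: h=5, slot 5 empty -> index 5.
Insert 130: h=6, slot 6 empty -> index 6.
Insert 203: h=9, slot 9 empty -> index 9.
Insert 630: h=5, h2=1, slots 5,6 occupied -> index 7.
Insert 311: h=5, h2=2, slots 5,7,9 occupied -> index 0.
Insert 314: h=0, h2=5, slots 0,5 occupied -> index 10.
Insert 407: h=10, h2=8, slots 10,7 occupied -> index 4.
Insert 577: h=9, h2=8, slots 9,6 occupied -> index 3.
Table: [311, ∅, ∅, 577, 407, 982, 130, 630, ∅, 203, 314]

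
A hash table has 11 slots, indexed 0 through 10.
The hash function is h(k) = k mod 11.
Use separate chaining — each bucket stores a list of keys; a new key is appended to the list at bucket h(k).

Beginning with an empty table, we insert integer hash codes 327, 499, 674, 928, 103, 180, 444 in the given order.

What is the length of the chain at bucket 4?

Insert 327: h=8, bucket 8 empty → new chain.
Insert 499: h=4, bucket 4 empty → new chain.
Insert 674: h=3, bucket 3 empty → new chain.
Insert 928: h=4, bucket 4 nonempty → append to chain.
Insert 103: h=4, bucket 4 nonempty → append to chain.
Insert 180: h=4, bucket 4 nonempty → append to chain.
Insert 444: h=4, bucket 4 nonempty → append to chain.
Final buckets:
0: .
1: .
2: .
3: 674
4: 499 -> 928 -> 103 -> 180 -> 444
5: .
6: .
7: .
8: 327
9: .
10: .

5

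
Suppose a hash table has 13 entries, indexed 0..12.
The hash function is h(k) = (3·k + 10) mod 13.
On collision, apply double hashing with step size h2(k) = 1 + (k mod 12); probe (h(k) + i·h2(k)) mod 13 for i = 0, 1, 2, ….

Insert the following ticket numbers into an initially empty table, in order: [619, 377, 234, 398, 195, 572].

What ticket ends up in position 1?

195

Insert 619: h=8, slot 8 empty => index 8.
Insert 377: h=10, slot 10 empty => index 10.
Insert 234: h=10, h2=7, slot 10 occupied => index 4.
Insert 398: h=8, h2=3, slot 8 occupied => index 11.
Insert 195: h=10, h2=4, slot 10 occupied => index 1.
Insert 572: h=10, h2=9, slot 10 occupied => index 6.
Table: [_, 195, _, _, 234, _, 572, _, 619, _, 377, 398, _]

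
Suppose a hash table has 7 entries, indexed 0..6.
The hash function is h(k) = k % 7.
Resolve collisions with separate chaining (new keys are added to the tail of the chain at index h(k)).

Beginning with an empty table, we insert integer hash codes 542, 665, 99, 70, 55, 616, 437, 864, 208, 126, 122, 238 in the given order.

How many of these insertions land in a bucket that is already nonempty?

542 -> bucket 3
665 -> bucket 0
99 -> bucket 1
70 -> bucket 0 (collision)
55 -> bucket 6
616 -> bucket 0 (collision)
437 -> bucket 3 (collision)
864 -> bucket 3 (collision)
208 -> bucket 5
126 -> bucket 0 (collision)
122 -> bucket 3 (collision)
238 -> bucket 0 (collision)
Final buckets:
0: 665 -> 70 -> 616 -> 126 -> 238
1: 99
2: —
3: 542 -> 437 -> 864 -> 122
4: —
5: 208
6: 55

7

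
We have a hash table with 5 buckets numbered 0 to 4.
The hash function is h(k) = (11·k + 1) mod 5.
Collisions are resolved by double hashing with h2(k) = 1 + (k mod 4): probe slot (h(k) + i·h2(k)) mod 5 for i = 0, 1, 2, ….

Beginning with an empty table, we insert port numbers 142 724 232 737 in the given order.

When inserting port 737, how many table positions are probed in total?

142: h=3 → slot 3
724: h=0 → slot 0
232: h=3, h2=1, probe 3,4 → slot 4
737: h=3, h2=2, probe 3,0,2 → slot 2
Table: [724, —, 737, 142, 232]

3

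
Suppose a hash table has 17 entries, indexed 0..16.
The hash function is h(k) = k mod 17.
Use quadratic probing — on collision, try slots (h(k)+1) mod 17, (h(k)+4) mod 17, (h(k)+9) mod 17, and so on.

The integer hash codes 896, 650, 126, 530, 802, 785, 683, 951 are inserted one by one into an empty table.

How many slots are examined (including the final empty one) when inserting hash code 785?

6

896: h=12 => slot 12
650: h=4 => slot 4
126: h=7 => slot 7
530: h=3 => slot 3
802: h=3, probe 3,4,7,12,2 => slot 2
785: h=3, probe 3,4,7,12,2,11 => slot 11
683: h=3, probe 3,4,7,12,2,11,5 => slot 5
951: h=16 => slot 16
Table: [., ., 802, 530, 650, 683, ., 126, ., ., ., 785, 896, ., ., ., 951]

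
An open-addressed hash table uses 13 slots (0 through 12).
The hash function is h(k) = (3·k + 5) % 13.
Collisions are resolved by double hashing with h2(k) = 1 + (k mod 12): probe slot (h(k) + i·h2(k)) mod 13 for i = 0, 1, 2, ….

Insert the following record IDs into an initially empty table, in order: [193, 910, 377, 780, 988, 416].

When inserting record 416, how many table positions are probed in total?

2

Insert 193: h=12, slot 12 empty → index 12.
Insert 910: h=5, slot 5 empty → index 5.
Insert 377: h=5, h2=6, slot 5 occupied → index 11.
Insert 780: h=5, h2=1, slot 5 occupied → index 6.
Insert 988: h=5, h2=5, slot 5 occupied → index 10.
Insert 416: h=5, h2=9, slot 5 occupied → index 1.
Table: [∅, 416, ∅, ∅, ∅, 910, 780, ∅, ∅, ∅, 988, 377, 193]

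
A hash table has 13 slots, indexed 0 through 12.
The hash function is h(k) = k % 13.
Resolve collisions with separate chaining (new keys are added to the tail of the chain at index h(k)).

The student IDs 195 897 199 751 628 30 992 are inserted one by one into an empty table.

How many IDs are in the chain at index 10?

Insert 195: h=0, bucket 0 empty -> new chain.
Insert 897: h=0, bucket 0 nonempty -> append to chain.
Insert 199: h=4, bucket 4 empty -> new chain.
Insert 751: h=10, bucket 10 empty -> new chain.
Insert 628: h=4, bucket 4 nonempty -> append to chain.
Insert 30: h=4, bucket 4 nonempty -> append to chain.
Insert 992: h=4, bucket 4 nonempty -> append to chain.
Final buckets:
0: 195 -> 897
1: ∅
2: ∅
3: ∅
4: 199 -> 628 -> 30 -> 992
5: ∅
6: ∅
7: ∅
8: ∅
9: ∅
10: 751
11: ∅
12: ∅

1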